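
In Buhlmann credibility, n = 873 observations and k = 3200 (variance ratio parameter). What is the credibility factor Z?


Z = n / (n + k)
= 873 / (873 + 3200)
= 873 / 4073
= 0.2143


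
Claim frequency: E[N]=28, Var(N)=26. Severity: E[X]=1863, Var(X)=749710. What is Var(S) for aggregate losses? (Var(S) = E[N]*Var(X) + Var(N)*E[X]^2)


Var(S) = E[N]*Var(X) + Var(N)*E[X]^2
= 28*749710 + 26*1863^2
= 20991880 + 90239994
= 1.1123e+08


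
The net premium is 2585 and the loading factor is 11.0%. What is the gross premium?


Gross = net * (1 + loading)
= 2585 * (1 + 0.11)
= 2585 * 1.11
= 2869.35


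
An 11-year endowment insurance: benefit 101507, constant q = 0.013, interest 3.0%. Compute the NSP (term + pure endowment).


Term component = 11490.4232
Pure endowment = 11_p_x * v^11 * benefit = 0.865942 * 0.722421 * 101507 = 63500.2156
NSP = 74990.6388


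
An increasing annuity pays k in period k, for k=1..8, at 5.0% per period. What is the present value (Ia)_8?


(Ia)_n = sum_{k=1}^{n} k * v^k, v = 1/(1+i)
v = 0.952381
Sum computed term by term:
(Ia)_8 = 27.4332


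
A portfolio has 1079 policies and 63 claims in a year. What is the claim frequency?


frequency = claims / policies
= 63 / 1079
= 0.0584


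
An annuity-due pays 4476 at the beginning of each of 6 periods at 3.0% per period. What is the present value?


PV_due = PMT * (1-(1+i)^(-n))/i * (1+i)
PV_immediate = 24247.3489
PV_due = 24247.3489 * 1.03
= 24974.7694


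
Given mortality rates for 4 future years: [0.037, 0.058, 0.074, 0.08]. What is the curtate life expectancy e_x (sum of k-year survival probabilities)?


e_x = sum_{k=1}^{n} k_p_x
k_p_x values:
  1_p_x = 0.963
  2_p_x = 0.907146
  3_p_x = 0.840017
  4_p_x = 0.772816
e_x = 3.483


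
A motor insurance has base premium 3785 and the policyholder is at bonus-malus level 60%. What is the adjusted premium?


adjusted = base * BM_level / 100
= 3785 * 60 / 100
= 3785 * 0.6
= 2271.0


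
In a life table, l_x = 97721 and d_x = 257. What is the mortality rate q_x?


q_x = d_x / l_x
= 257 / 97721
= 0.0026


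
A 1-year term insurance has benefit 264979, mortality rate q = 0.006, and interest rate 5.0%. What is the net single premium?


NSP = benefit * q * v
v = 1/(1+i) = 0.952381
NSP = 264979 * 0.006 * 0.952381
= 1514.1657


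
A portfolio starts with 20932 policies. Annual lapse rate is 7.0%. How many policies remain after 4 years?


remaining = initial * (1 - lapse)^years
= 20932 * (1 - 0.07)^4
= 20932 * 0.748052
= 15658.2247


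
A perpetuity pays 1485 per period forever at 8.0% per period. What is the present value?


PV = PMT / i
= 1485 / 0.08
= 18562.5


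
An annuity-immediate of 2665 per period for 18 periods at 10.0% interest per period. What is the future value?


FV = PMT * ((1+i)^n - 1) / i
= 2665 * ((1.1)^18 - 1) / 0.1
= 2665 * (5.559917 - 1) / 0.1
= 121521.7964


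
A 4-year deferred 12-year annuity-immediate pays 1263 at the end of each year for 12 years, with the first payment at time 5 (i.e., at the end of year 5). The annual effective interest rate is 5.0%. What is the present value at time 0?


PV at time 4 of the 12-year annuity-immediate:
a_n = 1263 * (1-(1+0.05)^(-12))/0.05 = 11194.2868
Discount back 4 years to time 0:
PV = 11194.2868 * (1+0.05)^(-4)
= 11194.2868 * 0.822702
= 9209.5675


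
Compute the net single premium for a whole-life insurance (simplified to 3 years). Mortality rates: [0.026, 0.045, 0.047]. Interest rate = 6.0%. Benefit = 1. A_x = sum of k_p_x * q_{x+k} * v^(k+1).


v = 0.943396
Year 0: k_p_x=1.0, q=0.026, term=0.024528
Year 1: k_p_x=0.974, q=0.045, term=0.039009
Year 2: k_p_x=0.93017, q=0.047, term=0.036706
A_x = 0.1002


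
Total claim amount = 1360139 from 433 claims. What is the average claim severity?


severity = total / number
= 1360139 / 433
= 3141.1986


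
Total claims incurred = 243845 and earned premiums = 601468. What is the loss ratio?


Loss ratio = claims / premiums
= 243845 / 601468
= 0.4054


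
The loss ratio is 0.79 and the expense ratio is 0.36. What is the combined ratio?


Combined ratio = loss ratio + expense ratio
= 0.79 + 0.36
= 1.15


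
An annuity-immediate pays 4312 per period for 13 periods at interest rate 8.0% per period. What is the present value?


PV = PMT * (1 - (1+i)^(-n)) / i
= 4312 * (1 - (1+0.08)^(-13)) / 0.08
= 4312 * (1 - 0.367698) / 0.08
= 4312 * 7.903776
= 34081.0819


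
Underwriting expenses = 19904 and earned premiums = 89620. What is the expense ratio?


Expense ratio = expenses / premiums
= 19904 / 89620
= 0.2221


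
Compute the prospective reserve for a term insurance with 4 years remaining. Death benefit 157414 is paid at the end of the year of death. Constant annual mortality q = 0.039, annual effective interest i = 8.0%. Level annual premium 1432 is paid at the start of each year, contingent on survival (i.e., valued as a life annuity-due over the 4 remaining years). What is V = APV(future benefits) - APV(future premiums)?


v = 1/(1+i) = 0.925926
APV(future benefits) per unit = sum_{k=0}^{3} k_p_x * q * v^(k+1) = 0.122276
APV(future benefits) = 157414 * 0.122276 = 19248.0091
Life annuity-due factor ä_{x:4} = sum_{k=0}^{3} k_p_x * v^k = 3.386114
APV(future premiums) = 1432 * 3.386114 = 4848.9156
V = 19248.0091 - 4848.9156
= 14399.0934


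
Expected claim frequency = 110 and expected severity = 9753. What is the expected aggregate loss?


E[S] = E[N] * E[X]
= 110 * 9753
= 1.0728e+06


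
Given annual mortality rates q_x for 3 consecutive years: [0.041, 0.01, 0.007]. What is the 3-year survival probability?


p_k = 1 - q_k for each year
Survival = product of (1 - q_k)
= 0.959 * 0.99 * 0.993
= 0.9428


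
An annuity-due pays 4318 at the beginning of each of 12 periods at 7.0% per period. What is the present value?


PV_due = PMT * (1-(1+i)^(-n))/i * (1+i)
PV_immediate = 34296.5194
PV_due = 34296.5194 * 1.07
= 36697.2758


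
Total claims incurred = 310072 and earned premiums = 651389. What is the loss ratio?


Loss ratio = claims / premiums
= 310072 / 651389
= 0.476


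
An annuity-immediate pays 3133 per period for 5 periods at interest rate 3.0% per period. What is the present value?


PV = PMT * (1 - (1+i)^(-n)) / i
= 3133 * (1 - (1+0.03)^(-5)) / 0.03
= 3133 * (1 - 0.862609) / 0.03
= 3133 * 4.579707
= 14348.2226


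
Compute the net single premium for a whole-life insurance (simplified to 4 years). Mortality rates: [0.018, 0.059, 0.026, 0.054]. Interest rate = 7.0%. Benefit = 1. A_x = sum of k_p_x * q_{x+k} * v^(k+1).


v = 0.934579
Year 0: k_p_x=1.0, q=0.018, term=0.016822
Year 1: k_p_x=0.982, q=0.059, term=0.050605
Year 2: k_p_x=0.924062, q=0.026, term=0.019612
Year 3: k_p_x=0.900036, q=0.054, term=0.037078
A_x = 0.1241


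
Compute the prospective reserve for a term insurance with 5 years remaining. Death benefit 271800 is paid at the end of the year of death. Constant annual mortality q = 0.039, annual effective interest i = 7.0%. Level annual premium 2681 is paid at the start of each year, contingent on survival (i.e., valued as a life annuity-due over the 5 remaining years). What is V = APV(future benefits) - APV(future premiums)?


v = 1/(1+i) = 0.934579
APV(future benefits) per unit = sum_{k=0}^{4} k_p_x * q * v^(k+1) = 0.148707
APV(future benefits) = 271800 * 0.148707 = 40418.5003
Life annuity-due factor ä_{x:5} = sum_{k=0}^{4} k_p_x * v^k = 4.079904
APV(future premiums) = 2681 * 4.079904 = 10938.2218
V = 40418.5003 - 10938.2218
= 29480.2784


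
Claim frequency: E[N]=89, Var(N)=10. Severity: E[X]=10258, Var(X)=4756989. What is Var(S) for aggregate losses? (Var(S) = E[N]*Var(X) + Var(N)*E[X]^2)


Var(S) = E[N]*Var(X) + Var(N)*E[X]^2
= 89*4756989 + 10*10258^2
= 423372021 + 1052265640
= 1.4756e+09


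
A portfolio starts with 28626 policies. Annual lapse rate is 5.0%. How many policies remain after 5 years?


remaining = initial * (1 - lapse)^years
= 28626 * (1 - 0.05)^5
= 28626 * 0.773781
= 22150.2531


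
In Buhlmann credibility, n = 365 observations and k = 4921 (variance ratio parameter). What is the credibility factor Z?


Z = n / (n + k)
= 365 / (365 + 4921)
= 365 / 5286
= 0.0691


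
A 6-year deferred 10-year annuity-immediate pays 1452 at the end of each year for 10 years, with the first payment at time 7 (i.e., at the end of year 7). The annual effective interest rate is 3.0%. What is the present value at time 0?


PV at time 6 of the 10-year annuity-immediate:
a_n = 1452 * (1-(1+0.03)^(-10))/0.03 = 12385.8545
Discount back 6 years to time 0:
PV = 12385.8545 * (1+0.03)^(-6)
= 12385.8545 * 0.837484
= 10372.9582


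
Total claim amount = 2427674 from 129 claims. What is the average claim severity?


severity = total / number
= 2427674 / 129
= 18819.1783


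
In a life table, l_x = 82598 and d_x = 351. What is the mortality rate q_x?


q_x = d_x / l_x
= 351 / 82598
= 0.0042


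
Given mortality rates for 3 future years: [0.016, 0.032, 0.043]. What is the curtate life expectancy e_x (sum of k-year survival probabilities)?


e_x = sum_{k=1}^{n} k_p_x
k_p_x values:
  1_p_x = 0.984
  2_p_x = 0.952512
  3_p_x = 0.911554
e_x = 2.8481


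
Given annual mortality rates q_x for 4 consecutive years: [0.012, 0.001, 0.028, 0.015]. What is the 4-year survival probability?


p_k = 1 - q_k for each year
Survival = product of (1 - q_k)
= 0.988 * 0.999 * 0.972 * 0.985
= 0.945


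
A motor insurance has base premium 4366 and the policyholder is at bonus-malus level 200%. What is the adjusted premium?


adjusted = base * BM_level / 100
= 4366 * 200 / 100
= 4366 * 2.0
= 8732.0


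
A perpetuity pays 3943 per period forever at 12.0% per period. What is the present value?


PV = PMT / i
= 3943 / 0.12
= 32858.3333


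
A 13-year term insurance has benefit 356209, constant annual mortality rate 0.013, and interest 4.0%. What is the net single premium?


NSP = benefit * sum_{k=0}^{n-1} k_p_x * q * v^(k+1)
With constant q=0.013, v=0.961538
Sum = 0.121016
NSP = 356209 * 0.121016
= 43106.8684


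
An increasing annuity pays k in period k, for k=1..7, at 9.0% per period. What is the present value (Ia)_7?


(Ia)_n = sum_{k=1}^{n} k * v^k, v = 1/(1+i)
v = 0.917431
Sum computed term by term:
(Ia)_7 = 18.4075


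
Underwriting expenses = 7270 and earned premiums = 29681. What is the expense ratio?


Expense ratio = expenses / premiums
= 7270 / 29681
= 0.2449


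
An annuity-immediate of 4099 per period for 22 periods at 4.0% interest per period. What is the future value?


FV = PMT * ((1+i)^n - 1) / i
= 4099 * ((1.04)^22 - 1) / 0.04
= 4099 * (2.369919 - 1) / 0.04
= 140382.4282


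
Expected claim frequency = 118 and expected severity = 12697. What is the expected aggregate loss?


E[S] = E[N] * E[X]
= 118 * 12697
= 1.4982e+06


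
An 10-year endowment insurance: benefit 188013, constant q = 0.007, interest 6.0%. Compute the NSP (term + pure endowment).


Term component = 9418.5817
Pure endowment = 10_p_x * v^10 * benefit = 0.932164 * 0.558395 * 188013 = 97863.7181
NSP = 107282.2998


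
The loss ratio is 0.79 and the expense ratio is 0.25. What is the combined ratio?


Combined ratio = loss ratio + expense ratio
= 0.79 + 0.25
= 1.04


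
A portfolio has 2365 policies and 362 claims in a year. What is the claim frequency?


frequency = claims / policies
= 362 / 2365
= 0.1531


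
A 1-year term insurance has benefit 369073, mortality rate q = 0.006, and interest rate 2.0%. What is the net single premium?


NSP = benefit * q * v
v = 1/(1+i) = 0.980392
NSP = 369073 * 0.006 * 0.980392
= 2171.0176


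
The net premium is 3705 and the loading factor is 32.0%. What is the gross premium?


Gross = net * (1 + loading)
= 3705 * (1 + 0.32)
= 3705 * 1.32
= 4890.6


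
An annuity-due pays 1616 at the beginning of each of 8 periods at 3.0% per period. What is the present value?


PV_due = PMT * (1-(1+i)^(-n))/i * (1+i)
PV_immediate = 11343.8226
PV_due = 11343.8226 * 1.03
= 11684.1373


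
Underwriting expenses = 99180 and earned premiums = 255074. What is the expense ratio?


Expense ratio = expenses / premiums
= 99180 / 255074
= 0.3888


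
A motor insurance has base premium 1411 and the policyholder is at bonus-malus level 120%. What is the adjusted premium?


adjusted = base * BM_level / 100
= 1411 * 120 / 100
= 1411 * 1.2
= 1693.2


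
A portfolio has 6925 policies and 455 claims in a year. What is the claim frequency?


frequency = claims / policies
= 455 / 6925
= 0.0657


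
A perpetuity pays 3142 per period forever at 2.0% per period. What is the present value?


PV = PMT / i
= 3142 / 0.02
= 157100.0


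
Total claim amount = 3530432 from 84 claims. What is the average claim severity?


severity = total / number
= 3530432 / 84
= 42028.9524


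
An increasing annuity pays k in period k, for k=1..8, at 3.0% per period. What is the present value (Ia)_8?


(Ia)_n = sum_{k=1}^{n} k * v^k, v = 1/(1+i)
v = 0.970874
Sum computed term by term:
(Ia)_8 = 30.5003


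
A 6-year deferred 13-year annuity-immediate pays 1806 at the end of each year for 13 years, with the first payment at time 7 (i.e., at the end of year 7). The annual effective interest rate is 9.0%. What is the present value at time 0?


PV at time 6 of the 13-year annuity-immediate:
a_n = 1806 * (1-(1+0.09)^(-13))/0.09 = 13521.3485
Discount back 6 years to time 0:
PV = 13521.3485 * (1+0.09)^(-6)
= 13521.3485 * 0.596267
= 8062.3383


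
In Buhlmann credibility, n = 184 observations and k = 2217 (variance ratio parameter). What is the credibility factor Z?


Z = n / (n + k)
= 184 / (184 + 2217)
= 184 / 2401
= 0.0766


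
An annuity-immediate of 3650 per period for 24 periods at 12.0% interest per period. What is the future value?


FV = PMT * ((1+i)^n - 1) / i
= 3650 * ((1.12)^24 - 1) / 0.12
= 3650 * (15.178629 - 1) / 0.12
= 431266.6301


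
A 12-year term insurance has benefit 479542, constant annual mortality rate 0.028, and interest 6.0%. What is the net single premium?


NSP = benefit * sum_{k=0}^{n-1} k_p_x * q * v^(k+1)
With constant q=0.028, v=0.943396
Sum = 0.205721
NSP = 479542 * 0.205721
= 98651.9943


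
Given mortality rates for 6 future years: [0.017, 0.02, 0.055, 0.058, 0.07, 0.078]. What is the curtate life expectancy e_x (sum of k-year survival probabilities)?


e_x = sum_{k=1}^{n} k_p_x
k_p_x values:
  1_p_x = 0.983
  2_p_x = 0.96334
  3_p_x = 0.910356
  4_p_x = 0.857556
  5_p_x = 0.797527
  6_p_x = 0.73532
e_x = 5.2471


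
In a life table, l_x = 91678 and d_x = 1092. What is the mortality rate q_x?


q_x = d_x / l_x
= 1092 / 91678
= 0.0119


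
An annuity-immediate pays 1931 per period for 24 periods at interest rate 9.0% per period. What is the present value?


PV = PMT * (1 - (1+i)^(-n)) / i
= 1931 * (1 - (1+0.09)^(-24)) / 0.09
= 1931 * (1 - 0.126405) / 0.09
= 1931 * 9.706612
= 18743.4673


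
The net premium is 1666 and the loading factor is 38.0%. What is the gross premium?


Gross = net * (1 + loading)
= 1666 * (1 + 0.38)
= 1666 * 1.38
= 2299.08


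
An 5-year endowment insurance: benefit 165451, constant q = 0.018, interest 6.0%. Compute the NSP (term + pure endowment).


Term component = 12126.9399
Pure endowment = 5_p_x * v^5 * benefit = 0.913182 * 0.747258 * 165451 = 112900.9273
NSP = 125027.8672


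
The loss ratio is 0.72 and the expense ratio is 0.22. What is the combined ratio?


Combined ratio = loss ratio + expense ratio
= 0.72 + 0.22
= 0.94


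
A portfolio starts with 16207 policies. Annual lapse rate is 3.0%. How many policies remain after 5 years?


remaining = initial * (1 - lapse)^years
= 16207 * (1 - 0.03)^5
= 16207 * 0.858734
= 13917.5024


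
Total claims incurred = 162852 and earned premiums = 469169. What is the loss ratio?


Loss ratio = claims / premiums
= 162852 / 469169
= 0.3471


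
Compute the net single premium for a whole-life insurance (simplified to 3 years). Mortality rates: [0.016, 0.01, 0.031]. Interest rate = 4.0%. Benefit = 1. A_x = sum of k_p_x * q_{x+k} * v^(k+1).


v = 0.961538
Year 0: k_p_x=1.0, q=0.016, term=0.015385
Year 1: k_p_x=0.984, q=0.01, term=0.009098
Year 2: k_p_x=0.97416, q=0.031, term=0.026847
A_x = 0.0513


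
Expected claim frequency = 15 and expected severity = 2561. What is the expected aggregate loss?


E[S] = E[N] * E[X]
= 15 * 2561
= 38415


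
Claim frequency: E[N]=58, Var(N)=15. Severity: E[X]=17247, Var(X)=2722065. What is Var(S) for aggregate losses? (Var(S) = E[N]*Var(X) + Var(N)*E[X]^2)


Var(S) = E[N]*Var(X) + Var(N)*E[X]^2
= 58*2722065 + 15*17247^2
= 157879770 + 4461885135
= 4.6198e+09


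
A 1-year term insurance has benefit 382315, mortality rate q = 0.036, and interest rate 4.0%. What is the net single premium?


NSP = benefit * q * v
v = 1/(1+i) = 0.961538
NSP = 382315 * 0.036 * 0.961538
= 13233.9808


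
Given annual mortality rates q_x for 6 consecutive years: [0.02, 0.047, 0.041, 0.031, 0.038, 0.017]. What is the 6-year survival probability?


p_k = 1 - q_k for each year
Survival = product of (1 - q_k)
= 0.98 * 0.953 * 0.959 * 0.969 * 0.962 * 0.983
= 0.8207


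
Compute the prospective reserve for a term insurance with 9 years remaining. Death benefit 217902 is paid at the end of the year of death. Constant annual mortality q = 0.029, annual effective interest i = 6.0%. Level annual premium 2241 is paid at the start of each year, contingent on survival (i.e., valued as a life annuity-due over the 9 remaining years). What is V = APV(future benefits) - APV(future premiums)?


v = 1/(1+i) = 0.943396
APV(future benefits) per unit = sum_{k=0}^{8} k_p_x * q * v^(k+1) = 0.177854
APV(future benefits) = 217902 * 0.177854 = 38754.7625
Life annuity-due factor ä_{x:9} = sum_{k=0}^{8} k_p_x * v^k = 6.500874
APV(future premiums) = 2241 * 6.500874 = 14568.458
V = 38754.7625 - 14568.458
= 24186.3045


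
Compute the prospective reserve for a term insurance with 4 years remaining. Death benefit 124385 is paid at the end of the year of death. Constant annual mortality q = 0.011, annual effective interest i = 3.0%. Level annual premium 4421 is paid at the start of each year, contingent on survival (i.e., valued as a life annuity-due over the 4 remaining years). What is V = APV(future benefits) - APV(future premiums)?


v = 1/(1+i) = 0.970874
APV(future benefits) per unit = sum_{k=0}^{3} k_p_x * q * v^(k+1) = 0.040235
APV(future benefits) = 124385 * 0.040235 = 5004.6051
Life annuity-due factor ä_{x:4} = sum_{k=0}^{3} k_p_x * v^k = 3.76744
APV(future premiums) = 4421 * 3.76744 = 16655.8522
V = 5004.6051 - 16655.8522
= -11651.2471


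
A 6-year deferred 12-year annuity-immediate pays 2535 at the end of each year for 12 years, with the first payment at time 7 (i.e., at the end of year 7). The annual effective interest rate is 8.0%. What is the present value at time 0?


PV at time 6 of the 12-year annuity-immediate:
a_n = 2535 * (1-(1+0.08)^(-12))/0.08 = 19103.9578
Discount back 6 years to time 0:
PV = 19103.9578 * (1+0.08)^(-6)
= 19103.9578 * 0.63017
= 12038.7339


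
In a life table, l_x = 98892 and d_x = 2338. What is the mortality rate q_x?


q_x = d_x / l_x
= 2338 / 98892
= 0.0236


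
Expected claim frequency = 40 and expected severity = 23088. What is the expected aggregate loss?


E[S] = E[N] * E[X]
= 40 * 23088
= 923520


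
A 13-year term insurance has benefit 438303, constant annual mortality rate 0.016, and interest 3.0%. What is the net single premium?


NSP = benefit * sum_{k=0}^{n-1} k_p_x * q * v^(k+1)
With constant q=0.016, v=0.970874
Sum = 0.155776
NSP = 438303 * 0.155776
= 68277.0879


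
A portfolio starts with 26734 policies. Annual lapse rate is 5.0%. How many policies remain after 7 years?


remaining = initial * (1 - lapse)^years
= 26734 * (1 - 0.05)^7
= 26734 * 0.698337
= 18669.3493


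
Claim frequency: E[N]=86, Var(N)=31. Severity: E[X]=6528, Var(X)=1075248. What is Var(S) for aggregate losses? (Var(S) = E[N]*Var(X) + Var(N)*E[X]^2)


Var(S) = E[N]*Var(X) + Var(N)*E[X]^2
= 86*1075248 + 31*6528^2
= 92471328 + 1321058304
= 1.4135e+09


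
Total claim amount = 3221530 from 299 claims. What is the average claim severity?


severity = total / number
= 3221530 / 299
= 10774.3478


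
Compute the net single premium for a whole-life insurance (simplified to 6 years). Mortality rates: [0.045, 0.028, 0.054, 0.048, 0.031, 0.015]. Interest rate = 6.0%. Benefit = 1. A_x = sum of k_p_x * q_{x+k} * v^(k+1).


v = 0.943396
Year 0: k_p_x=1.0, q=0.045, term=0.042453
Year 1: k_p_x=0.955, q=0.028, term=0.023799
Year 2: k_p_x=0.92826, q=0.054, term=0.042087
Year 3: k_p_x=0.878134, q=0.048, term=0.033387
Year 4: k_p_x=0.835984, q=0.031, term=0.019366
Year 5: k_p_x=0.810068, q=0.015, term=0.008566
A_x = 0.1697


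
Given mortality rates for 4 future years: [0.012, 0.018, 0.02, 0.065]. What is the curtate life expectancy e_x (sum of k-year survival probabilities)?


e_x = sum_{k=1}^{n} k_p_x
k_p_x values:
  1_p_x = 0.988
  2_p_x = 0.970216
  3_p_x = 0.950812
  4_p_x = 0.889009
e_x = 3.798


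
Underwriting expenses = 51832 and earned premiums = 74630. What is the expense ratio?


Expense ratio = expenses / premiums
= 51832 / 74630
= 0.6945


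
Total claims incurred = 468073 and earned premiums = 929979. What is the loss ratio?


Loss ratio = claims / premiums
= 468073 / 929979
= 0.5033


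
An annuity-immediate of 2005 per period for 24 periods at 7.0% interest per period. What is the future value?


FV = PMT * ((1+i)^n - 1) / i
= 2005 * ((1.07)^24 - 1) / 0.07
= 2005 * (5.072367 - 1) / 0.07
= 116644.2249


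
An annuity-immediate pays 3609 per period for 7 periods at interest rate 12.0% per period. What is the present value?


PV = PMT * (1 - (1+i)^(-n)) / i
= 3609 * (1 - (1+0.12)^(-7)) / 0.12
= 3609 * (1 - 0.452349) / 0.12
= 3609 * 4.563757
= 16470.5973


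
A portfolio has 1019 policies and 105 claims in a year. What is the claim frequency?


frequency = claims / policies
= 105 / 1019
= 0.103


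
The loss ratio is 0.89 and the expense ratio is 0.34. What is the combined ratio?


Combined ratio = loss ratio + expense ratio
= 0.89 + 0.34
= 1.23


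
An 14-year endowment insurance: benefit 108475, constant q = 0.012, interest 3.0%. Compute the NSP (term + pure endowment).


Term component = 13689.2083
Pure endowment = 14_p_x * v^14 * benefit = 0.844495 * 0.661118 * 108475 = 60562.7709
NSP = 74251.9792


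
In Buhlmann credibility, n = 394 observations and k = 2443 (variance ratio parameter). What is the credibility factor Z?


Z = n / (n + k)
= 394 / (394 + 2443)
= 394 / 2837
= 0.1389


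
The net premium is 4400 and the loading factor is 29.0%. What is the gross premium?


Gross = net * (1 + loading)
= 4400 * (1 + 0.29)
= 4400 * 1.29
= 5676.0


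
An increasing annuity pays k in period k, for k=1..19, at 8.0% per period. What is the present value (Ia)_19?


(Ia)_n = sum_{k=1}^{n} k * v^k, v = 1/(1+i)
v = 0.925926
Sum computed term by term:
(Ia)_19 = 74.617


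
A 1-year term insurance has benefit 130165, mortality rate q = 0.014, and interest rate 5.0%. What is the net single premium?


NSP = benefit * q * v
v = 1/(1+i) = 0.952381
NSP = 130165 * 0.014 * 0.952381
= 1735.5333


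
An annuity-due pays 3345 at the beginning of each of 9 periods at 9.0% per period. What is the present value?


PV_due = PMT * (1-(1+i)^(-n))/i * (1+i)
PV_immediate = 20054.1009
PV_due = 20054.1009 * 1.09
= 21858.9699


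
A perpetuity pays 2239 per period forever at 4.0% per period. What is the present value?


PV = PMT / i
= 2239 / 0.04
= 55975.0


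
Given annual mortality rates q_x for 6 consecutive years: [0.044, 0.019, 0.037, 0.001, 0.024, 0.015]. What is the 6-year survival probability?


p_k = 1 - q_k for each year
Survival = product of (1 - q_k)
= 0.956 * 0.981 * 0.963 * 0.999 * 0.976 * 0.985
= 0.8674


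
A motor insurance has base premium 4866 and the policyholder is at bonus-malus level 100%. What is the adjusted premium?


adjusted = base * BM_level / 100
= 4866 * 100 / 100
= 4866 * 1.0
= 4866.0


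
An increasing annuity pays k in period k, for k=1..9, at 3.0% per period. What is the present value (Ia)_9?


(Ia)_n = sum_{k=1}^{n} k * v^k, v = 1/(1+i)
v = 0.970874
Sum computed term by term:
(Ia)_9 = 37.3981


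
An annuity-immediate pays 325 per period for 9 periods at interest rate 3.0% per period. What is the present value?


PV = PMT * (1 - (1+i)^(-n)) / i
= 325 * (1 - (1+0.03)^(-9)) / 0.03
= 325 * (1 - 0.766417) / 0.03
= 325 * 7.786109
= 2530.4854


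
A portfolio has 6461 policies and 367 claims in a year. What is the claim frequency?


frequency = claims / policies
= 367 / 6461
= 0.0568


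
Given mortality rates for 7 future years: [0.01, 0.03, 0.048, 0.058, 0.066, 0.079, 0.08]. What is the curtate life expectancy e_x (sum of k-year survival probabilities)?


e_x = sum_{k=1}^{n} k_p_x
k_p_x values:
  1_p_x = 0.99
  2_p_x = 0.9603
  3_p_x = 0.914206
  4_p_x = 0.861182
  5_p_x = 0.804344
  6_p_x = 0.740801
  7_p_x = 0.681536
e_x = 5.9524


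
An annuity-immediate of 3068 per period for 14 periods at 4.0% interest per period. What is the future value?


FV = PMT * ((1+i)^n - 1) / i
= 3068 * ((1.04)^14 - 1) / 0.04
= 3068 * (1.731676 - 1) / 0.04
= 56119.5835


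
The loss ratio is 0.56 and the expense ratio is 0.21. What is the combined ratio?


Combined ratio = loss ratio + expense ratio
= 0.56 + 0.21
= 0.77


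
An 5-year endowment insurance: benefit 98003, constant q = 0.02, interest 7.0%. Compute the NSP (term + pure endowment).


Term component = 7742.6065
Pure endowment = 5_p_x * v^5 * benefit = 0.903921 * 0.712986 * 98003 = 63161.2709
NSP = 70903.8774


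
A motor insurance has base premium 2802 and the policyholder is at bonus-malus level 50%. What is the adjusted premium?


adjusted = base * BM_level / 100
= 2802 * 50 / 100
= 2802 * 0.5
= 1401.0


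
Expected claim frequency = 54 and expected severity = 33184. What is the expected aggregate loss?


E[S] = E[N] * E[X]
= 54 * 33184
= 1.7919e+06


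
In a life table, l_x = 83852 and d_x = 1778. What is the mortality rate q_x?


q_x = d_x / l_x
= 1778 / 83852
= 0.0212


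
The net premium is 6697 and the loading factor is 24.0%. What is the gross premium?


Gross = net * (1 + loading)
= 6697 * (1 + 0.24)
= 6697 * 1.24
= 8304.28


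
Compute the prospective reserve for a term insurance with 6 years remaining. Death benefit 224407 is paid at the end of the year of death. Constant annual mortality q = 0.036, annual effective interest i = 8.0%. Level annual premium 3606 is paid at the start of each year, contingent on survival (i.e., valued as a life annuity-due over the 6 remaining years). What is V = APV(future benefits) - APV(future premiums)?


v = 1/(1+i) = 0.925926
APV(future benefits) per unit = sum_{k=0}^{5} k_p_x * q * v^(k+1) = 0.153394
APV(future benefits) = 224407 * 0.153394 = 34422.641
Life annuity-due factor ä_{x:6} = sum_{k=0}^{5} k_p_x * v^k = 4.601814
APV(future premiums) = 3606 * 4.601814 = 16594.1406
V = 34422.641 - 16594.1406
= 17828.5004


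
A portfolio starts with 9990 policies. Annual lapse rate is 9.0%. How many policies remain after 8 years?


remaining = initial * (1 - lapse)^years
= 9990 * (1 - 0.09)^8
= 9990 * 0.470253
= 4697.8228


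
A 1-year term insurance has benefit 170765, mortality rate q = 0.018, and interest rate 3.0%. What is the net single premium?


NSP = benefit * q * v
v = 1/(1+i) = 0.970874
NSP = 170765 * 0.018 * 0.970874
= 2984.2427


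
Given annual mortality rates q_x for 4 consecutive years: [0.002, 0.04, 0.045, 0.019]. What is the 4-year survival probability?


p_k = 1 - q_k for each year
Survival = product of (1 - q_k)
= 0.998 * 0.96 * 0.955 * 0.981
= 0.8976


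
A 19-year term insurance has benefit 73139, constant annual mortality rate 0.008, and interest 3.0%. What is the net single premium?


NSP = benefit * sum_{k=0}^{n-1} k_p_x * q * v^(k+1)
With constant q=0.008, v=0.970874
Sum = 0.107459
NSP = 73139 * 0.107459
= 7859.4451


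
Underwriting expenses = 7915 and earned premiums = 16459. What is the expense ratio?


Expense ratio = expenses / premiums
= 7915 / 16459
= 0.4809


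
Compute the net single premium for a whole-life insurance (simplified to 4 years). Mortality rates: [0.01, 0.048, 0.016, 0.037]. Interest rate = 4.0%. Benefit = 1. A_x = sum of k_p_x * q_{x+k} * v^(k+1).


v = 0.961538
Year 0: k_p_x=1.0, q=0.01, term=0.009615
Year 1: k_p_x=0.99, q=0.048, term=0.043935
Year 2: k_p_x=0.94248, q=0.016, term=0.013406
Year 3: k_p_x=0.9274, q=0.037, term=0.029332
A_x = 0.0963


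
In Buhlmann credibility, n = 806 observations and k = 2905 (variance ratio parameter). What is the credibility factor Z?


Z = n / (n + k)
= 806 / (806 + 2905)
= 806 / 3711
= 0.2172


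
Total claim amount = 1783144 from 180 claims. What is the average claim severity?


severity = total / number
= 1783144 / 180
= 9906.3556


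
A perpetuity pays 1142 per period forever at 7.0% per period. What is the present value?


PV = PMT / i
= 1142 / 0.07
= 16314.2857


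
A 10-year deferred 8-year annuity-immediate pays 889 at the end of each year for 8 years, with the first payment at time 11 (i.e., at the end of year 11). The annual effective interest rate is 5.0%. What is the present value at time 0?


PV at time 10 of the 8-year annuity-immediate:
a_n = 889 * (1-(1+0.05)^(-8))/0.05 = 5745.7961
Discount back 10 years to time 0:
PV = 5745.7961 * (1+0.05)^(-10)
= 5745.7961 * 0.613913
= 3527.4204


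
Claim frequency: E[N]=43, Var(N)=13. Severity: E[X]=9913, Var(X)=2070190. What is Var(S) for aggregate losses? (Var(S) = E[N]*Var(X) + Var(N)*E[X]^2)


Var(S) = E[N]*Var(X) + Var(N)*E[X]^2
= 43*2070190 + 13*9913^2
= 89018170 + 1277478397
= 1.3665e+09


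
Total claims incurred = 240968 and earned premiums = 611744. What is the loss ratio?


Loss ratio = claims / premiums
= 240968 / 611744
= 0.3939


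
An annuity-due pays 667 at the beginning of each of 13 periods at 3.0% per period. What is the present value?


PV_due = PMT * (1-(1+i)^(-n))/i * (1+i)
PV_immediate = 7093.5152
PV_due = 7093.5152 * 1.03
= 7306.3207


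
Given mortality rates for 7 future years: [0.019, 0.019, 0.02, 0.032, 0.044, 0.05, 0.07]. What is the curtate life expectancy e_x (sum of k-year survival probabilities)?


e_x = sum_{k=1}^{n} k_p_x
k_p_x values:
  1_p_x = 0.981
  2_p_x = 0.962361
  3_p_x = 0.943114
  4_p_x = 0.912934
  5_p_x = 0.872765
  6_p_x = 0.829127
  7_p_x = 0.771088
e_x = 6.2724


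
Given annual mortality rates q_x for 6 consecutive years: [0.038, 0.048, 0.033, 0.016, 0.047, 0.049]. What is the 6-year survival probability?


p_k = 1 - q_k for each year
Survival = product of (1 - q_k)
= 0.962 * 0.952 * 0.967 * 0.984 * 0.953 * 0.951
= 0.7898


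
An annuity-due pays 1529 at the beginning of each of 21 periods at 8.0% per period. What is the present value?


PV_due = PMT * (1-(1+i)^(-n))/i * (1+i)
PV_immediate = 15315.692
PV_due = 15315.692 * 1.08
= 16540.9474


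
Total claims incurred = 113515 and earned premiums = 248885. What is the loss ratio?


Loss ratio = claims / premiums
= 113515 / 248885
= 0.4561


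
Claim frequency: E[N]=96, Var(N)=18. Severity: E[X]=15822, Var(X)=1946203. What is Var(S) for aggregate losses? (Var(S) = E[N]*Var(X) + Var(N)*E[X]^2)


Var(S) = E[N]*Var(X) + Var(N)*E[X]^2
= 96*1946203 + 18*15822^2
= 186835488 + 4506042312
= 4.6929e+09


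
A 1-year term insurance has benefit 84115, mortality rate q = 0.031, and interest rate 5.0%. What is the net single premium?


NSP = benefit * q * v
v = 1/(1+i) = 0.952381
NSP = 84115 * 0.031 * 0.952381
= 2483.3952


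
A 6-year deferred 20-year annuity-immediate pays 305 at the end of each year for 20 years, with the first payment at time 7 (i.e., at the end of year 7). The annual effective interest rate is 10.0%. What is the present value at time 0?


PV at time 6 of the 20-year annuity-immediate:
a_n = 305 * (1-(1+0.1)^(-20))/0.1 = 2596.6369
Discount back 6 years to time 0:
PV = 2596.6369 * (1+0.1)^(-6)
= 2596.6369 * 0.564474
= 1465.7339


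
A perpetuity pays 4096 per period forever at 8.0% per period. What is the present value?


PV = PMT / i
= 4096 / 0.08
= 51200.0


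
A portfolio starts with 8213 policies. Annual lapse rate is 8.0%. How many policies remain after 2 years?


remaining = initial * (1 - lapse)^years
= 8213 * (1 - 0.08)^2
= 8213 * 0.8464
= 6951.4832


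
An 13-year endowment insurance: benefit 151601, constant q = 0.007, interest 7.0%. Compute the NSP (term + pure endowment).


Term component = 8562.0293
Pure endowment = 13_p_x * v^13 * benefit = 0.912726 * 0.414964 * 151601 = 57418.6777
NSP = 65980.707


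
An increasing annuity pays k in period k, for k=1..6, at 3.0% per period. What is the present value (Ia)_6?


(Ia)_n = sum_{k=1}^{n} k * v^k, v = 1/(1+i)
v = 0.970874
Sum computed term by term:
(Ia)_6 = 18.4934


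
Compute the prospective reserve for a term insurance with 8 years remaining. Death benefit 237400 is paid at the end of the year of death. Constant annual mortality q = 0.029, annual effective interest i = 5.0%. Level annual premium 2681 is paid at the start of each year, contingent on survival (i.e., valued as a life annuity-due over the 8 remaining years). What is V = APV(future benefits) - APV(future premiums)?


v = 1/(1+i) = 0.952381
APV(future benefits) per unit = sum_{k=0}^{7} k_p_x * q * v^(k+1) = 0.170748
APV(future benefits) = 237400 * 0.170748 = 40535.5513
Life annuity-due factor ä_{x:8} = sum_{k=0}^{7} k_p_x * v^k = 6.182252
APV(future premiums) = 2681 * 6.182252 = 16574.6163
V = 40535.5513 - 16574.6163
= 23960.935


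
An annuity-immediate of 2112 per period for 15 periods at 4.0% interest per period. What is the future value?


FV = PMT * ((1+i)^n - 1) / i
= 2112 * ((1.04)^15 - 1) / 0.04
= 2112 * (1.800944 - 1) / 0.04
= 42289.8171


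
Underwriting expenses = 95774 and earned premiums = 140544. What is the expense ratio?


Expense ratio = expenses / premiums
= 95774 / 140544
= 0.6815


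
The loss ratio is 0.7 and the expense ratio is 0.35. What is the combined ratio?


Combined ratio = loss ratio + expense ratio
= 0.7 + 0.35
= 1.05


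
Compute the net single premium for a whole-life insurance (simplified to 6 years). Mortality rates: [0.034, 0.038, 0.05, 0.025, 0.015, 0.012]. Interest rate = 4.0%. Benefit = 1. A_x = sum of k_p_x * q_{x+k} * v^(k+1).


v = 0.961538
Year 0: k_p_x=1.0, q=0.034, term=0.032692
Year 1: k_p_x=0.966, q=0.038, term=0.033939
Year 2: k_p_x=0.929292, q=0.05, term=0.041307
Year 3: k_p_x=0.882827, q=0.025, term=0.018866
Year 4: k_p_x=0.860757, q=0.015, term=0.010612
Year 5: k_p_x=0.847845, q=0.012, term=0.008041
A_x = 0.1455


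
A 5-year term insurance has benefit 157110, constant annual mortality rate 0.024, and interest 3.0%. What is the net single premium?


NSP = benefit * sum_{k=0}^{n-1} k_p_x * q * v^(k+1)
With constant q=0.024, v=0.970874
Sum = 0.104913
NSP = 157110 * 0.104913
= 16482.8267


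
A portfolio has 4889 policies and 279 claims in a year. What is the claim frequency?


frequency = claims / policies
= 279 / 4889
= 0.0571


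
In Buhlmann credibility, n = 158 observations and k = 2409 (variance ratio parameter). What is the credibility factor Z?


Z = n / (n + k)
= 158 / (158 + 2409)
= 158 / 2567
= 0.0616


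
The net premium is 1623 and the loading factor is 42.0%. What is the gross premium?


Gross = net * (1 + loading)
= 1623 * (1 + 0.42)
= 1623 * 1.42
= 2304.66


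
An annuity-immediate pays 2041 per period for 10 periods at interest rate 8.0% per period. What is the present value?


PV = PMT * (1 - (1+i)^(-n)) / i
= 2041 * (1 - (1+0.08)^(-10)) / 0.08
= 2041 * (1 - 0.463193) / 0.08
= 2041 * 6.710081
= 13695.2761


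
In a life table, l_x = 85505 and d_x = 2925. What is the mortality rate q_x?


q_x = d_x / l_x
= 2925 / 85505
= 0.0342


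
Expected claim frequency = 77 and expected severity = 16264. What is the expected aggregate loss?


E[S] = E[N] * E[X]
= 77 * 16264
= 1.2523e+06


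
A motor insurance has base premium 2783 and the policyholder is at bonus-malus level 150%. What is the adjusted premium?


adjusted = base * BM_level / 100
= 2783 * 150 / 100
= 2783 * 1.5
= 4174.5


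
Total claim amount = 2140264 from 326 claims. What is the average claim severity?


severity = total / number
= 2140264 / 326
= 6565.227


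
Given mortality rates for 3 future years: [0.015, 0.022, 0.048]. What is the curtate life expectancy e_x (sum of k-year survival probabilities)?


e_x = sum_{k=1}^{n} k_p_x
k_p_x values:
  1_p_x = 0.985
  2_p_x = 0.96333
  3_p_x = 0.91709
e_x = 2.8654


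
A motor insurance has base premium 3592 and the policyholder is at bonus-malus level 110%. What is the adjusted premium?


adjusted = base * BM_level / 100
= 3592 * 110 / 100
= 3592 * 1.1
= 3951.2


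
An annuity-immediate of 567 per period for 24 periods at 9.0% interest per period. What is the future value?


FV = PMT * ((1+i)^n - 1) / i
= 567 * ((1.09)^24 - 1) / 0.09
= 567 * (7.911083 - 1) / 0.09
= 43539.824


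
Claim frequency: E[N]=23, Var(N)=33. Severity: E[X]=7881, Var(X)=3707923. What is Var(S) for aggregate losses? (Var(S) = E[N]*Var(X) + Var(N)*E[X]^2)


Var(S) = E[N]*Var(X) + Var(N)*E[X]^2
= 23*3707923 + 33*7881^2
= 85282229 + 2049635313
= 2.1349e+09


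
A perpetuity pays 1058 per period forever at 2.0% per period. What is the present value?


PV = PMT / i
= 1058 / 0.02
= 52900.0


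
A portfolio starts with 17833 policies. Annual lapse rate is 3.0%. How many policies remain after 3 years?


remaining = initial * (1 - lapse)^years
= 17833 * (1 - 0.03)^3
= 17833 * 0.912673
= 16275.6976


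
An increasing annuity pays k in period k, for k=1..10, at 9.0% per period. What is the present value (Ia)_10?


(Ia)_n = sum_{k=1}^{n} k * v^k, v = 1/(1+i)
v = 0.917431
Sum computed term by term:
(Ia)_10 = 30.7904


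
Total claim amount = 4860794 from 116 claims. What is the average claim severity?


severity = total / number
= 4860794 / 116
= 41903.3966


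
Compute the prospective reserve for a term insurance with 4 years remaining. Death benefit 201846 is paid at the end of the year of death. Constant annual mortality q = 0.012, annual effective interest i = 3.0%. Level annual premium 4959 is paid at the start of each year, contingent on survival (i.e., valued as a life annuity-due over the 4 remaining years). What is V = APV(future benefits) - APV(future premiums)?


v = 1/(1+i) = 0.970874
APV(future benefits) per unit = sum_{k=0}^{3} k_p_x * q * v^(k+1) = 0.043828
APV(future benefits) = 201846 * 0.043828 = 8846.5526
Life annuity-due factor ä_{x:4} = sum_{k=0}^{3} k_p_x * v^k = 3.761923
APV(future premiums) = 4959 * 3.761923 = 18655.376
V = 8846.5526 - 18655.376
= -9808.8233


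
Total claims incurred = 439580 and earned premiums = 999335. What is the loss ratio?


Loss ratio = claims / premiums
= 439580 / 999335
= 0.4399


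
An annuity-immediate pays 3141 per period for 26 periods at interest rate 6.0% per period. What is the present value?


PV = PMT * (1 - (1+i)^(-n)) / i
= 3141 * (1 - (1+0.06)^(-26)) / 0.06
= 3141 * (1 - 0.21981) / 0.06
= 3141 * 13.003166
= 40842.945


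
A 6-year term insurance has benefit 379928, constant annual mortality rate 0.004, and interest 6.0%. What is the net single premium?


NSP = benefit * sum_{k=0}^{n-1} k_p_x * q * v^(k+1)
With constant q=0.004, v=0.943396
Sum = 0.019487
NSP = 379928 * 0.019487
= 7403.6147
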